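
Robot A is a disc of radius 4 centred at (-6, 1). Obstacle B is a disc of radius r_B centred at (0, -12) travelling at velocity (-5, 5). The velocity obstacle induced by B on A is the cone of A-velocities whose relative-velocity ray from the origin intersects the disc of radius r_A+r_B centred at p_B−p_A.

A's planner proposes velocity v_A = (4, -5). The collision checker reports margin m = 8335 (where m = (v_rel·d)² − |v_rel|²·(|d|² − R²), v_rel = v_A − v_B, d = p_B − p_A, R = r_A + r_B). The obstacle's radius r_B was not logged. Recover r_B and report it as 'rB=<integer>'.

m = 8335
d = (6, -13);  v_rel = (9, -10),  |v_rel|² = 181
v_rel×d = (9)·(-13) − (-10)·(6) = -57
since m = R²·181 − (-57)²:  R² = (3249 + 8335) / 181 = 64
R = √64 = 8  ⇒  r_B = 8 − 4 = 4

rB=4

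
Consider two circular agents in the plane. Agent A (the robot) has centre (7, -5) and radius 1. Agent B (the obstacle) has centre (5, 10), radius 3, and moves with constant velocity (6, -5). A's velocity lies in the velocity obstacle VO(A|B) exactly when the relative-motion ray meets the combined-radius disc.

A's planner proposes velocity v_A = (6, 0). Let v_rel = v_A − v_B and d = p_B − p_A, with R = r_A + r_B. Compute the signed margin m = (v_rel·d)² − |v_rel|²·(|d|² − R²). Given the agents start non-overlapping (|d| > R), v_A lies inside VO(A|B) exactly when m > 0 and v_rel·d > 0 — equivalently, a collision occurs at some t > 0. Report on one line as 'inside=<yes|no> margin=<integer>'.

d = (-2, 15),  |d|² = 229;  R = 1+3 = 4,  c = 229−4² = 213
v_rel = (0, 5),  |v_rel|² = 25;  v_rel·d = (0)·(-2) + (5)·(15) = 75
25·t² − 150·t + 213 = 0  ⇒  m = 75² − 25·213 = 300
m = 300 > 0,  v_rel·d = 75 > 0  ⇒  inside

inside=yes margin=300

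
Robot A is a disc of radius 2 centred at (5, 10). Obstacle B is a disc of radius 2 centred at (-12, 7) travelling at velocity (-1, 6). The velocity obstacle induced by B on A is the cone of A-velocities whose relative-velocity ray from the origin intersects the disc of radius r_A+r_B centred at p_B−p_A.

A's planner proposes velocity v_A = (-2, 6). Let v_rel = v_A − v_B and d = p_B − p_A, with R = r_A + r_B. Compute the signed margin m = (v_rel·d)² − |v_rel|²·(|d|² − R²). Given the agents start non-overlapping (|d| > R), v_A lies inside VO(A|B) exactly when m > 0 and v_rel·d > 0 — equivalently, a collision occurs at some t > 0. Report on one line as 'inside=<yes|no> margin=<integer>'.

d = (-17, -3),  |d|² = 298;  R = 2+2 = 4,  c = 298−4² = 282
v_rel = (-1, 0),  |v_rel|² = 1;  v_rel·d = (-1)·(-17) + (0)·(-3) = 17
1·t² − 34·t + 282 = 0  ⇒  m = 17² − 1·282 = 7
m = 7 > 0,  v_rel·d = 17 > 0  ⇒  inside

inside=yes margin=7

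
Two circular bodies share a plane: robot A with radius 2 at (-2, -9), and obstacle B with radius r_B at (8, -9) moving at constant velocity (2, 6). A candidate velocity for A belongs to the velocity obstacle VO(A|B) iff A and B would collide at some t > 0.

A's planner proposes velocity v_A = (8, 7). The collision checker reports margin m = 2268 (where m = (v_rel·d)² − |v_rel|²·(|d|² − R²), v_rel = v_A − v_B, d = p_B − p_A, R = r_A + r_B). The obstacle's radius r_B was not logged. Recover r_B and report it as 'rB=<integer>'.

m = 2268
d = (10, 0);  v_rel = (6, 1),  |v_rel|² = 37
v_rel×d = (6)·(0) − (1)·(10) = -10
since m = R²·37 − (-10)²:  R² = (100 + 2268) / 37 = 64
R = √64 = 8  ⇒  r_B = 8 − 2 = 6

rB=6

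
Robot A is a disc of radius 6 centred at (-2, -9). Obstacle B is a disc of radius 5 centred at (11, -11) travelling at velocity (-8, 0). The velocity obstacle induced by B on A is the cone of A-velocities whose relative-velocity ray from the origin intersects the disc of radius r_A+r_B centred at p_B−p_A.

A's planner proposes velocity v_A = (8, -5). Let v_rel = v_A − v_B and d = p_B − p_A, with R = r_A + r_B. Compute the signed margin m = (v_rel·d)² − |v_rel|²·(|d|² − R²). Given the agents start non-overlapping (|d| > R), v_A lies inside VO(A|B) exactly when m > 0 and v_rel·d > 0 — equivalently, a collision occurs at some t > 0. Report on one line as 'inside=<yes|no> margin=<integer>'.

d = (13, -2),  |d|² = 173;  R = 6+5 = 11,  c = 173−11² = 52
v_rel = (16, -5),  |v_rel|² = 281;  v_rel·d = (16)·(13) + (-5)·(-2) = 218
281·t² − 436·t + 52 = 0  ⇒  m = 218² − 281·52 = 32912
m = 32912 > 0,  v_rel·d = 218 > 0  ⇒  inside

inside=yes margin=32912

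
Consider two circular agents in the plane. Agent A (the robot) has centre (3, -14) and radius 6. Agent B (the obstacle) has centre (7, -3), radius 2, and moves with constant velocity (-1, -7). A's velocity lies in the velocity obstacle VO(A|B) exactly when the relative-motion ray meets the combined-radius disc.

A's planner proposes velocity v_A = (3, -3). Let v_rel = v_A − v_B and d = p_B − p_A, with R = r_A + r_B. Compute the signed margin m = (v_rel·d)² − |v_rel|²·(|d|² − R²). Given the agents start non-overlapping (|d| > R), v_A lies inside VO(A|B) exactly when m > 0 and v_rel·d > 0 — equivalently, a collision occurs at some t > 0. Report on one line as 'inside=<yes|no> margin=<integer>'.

d = (4, 11),  |d|² = 137;  R = 6+2 = 8,  c = 137−8² = 73
v_rel = (4, 4),  |v_rel|² = 32;  v_rel·d = (4)·(4) + (4)·(11) = 60
32·t² − 120·t + 73 = 0  ⇒  m = 60² − 32·73 = 1264
m = 1264 > 0,  v_rel·d = 60 > 0  ⇒  inside

inside=yes margin=1264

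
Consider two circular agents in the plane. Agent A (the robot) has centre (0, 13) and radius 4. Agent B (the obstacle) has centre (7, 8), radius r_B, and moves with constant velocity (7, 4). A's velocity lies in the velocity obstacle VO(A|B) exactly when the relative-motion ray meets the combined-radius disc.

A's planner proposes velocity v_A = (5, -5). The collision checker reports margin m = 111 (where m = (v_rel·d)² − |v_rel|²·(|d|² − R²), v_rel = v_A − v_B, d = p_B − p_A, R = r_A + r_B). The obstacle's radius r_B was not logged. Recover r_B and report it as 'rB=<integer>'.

m = 111
d = (7, -5);  v_rel = (-2, -9),  |v_rel|² = 85
v_rel×d = (-2)·(-5) − (-9)·(7) = 73
since m = R²·85 − 73²:  R² = (5329 + 111) / 85 = 64
R = √64 = 8  ⇒  r_B = 8 − 4 = 4

rB=4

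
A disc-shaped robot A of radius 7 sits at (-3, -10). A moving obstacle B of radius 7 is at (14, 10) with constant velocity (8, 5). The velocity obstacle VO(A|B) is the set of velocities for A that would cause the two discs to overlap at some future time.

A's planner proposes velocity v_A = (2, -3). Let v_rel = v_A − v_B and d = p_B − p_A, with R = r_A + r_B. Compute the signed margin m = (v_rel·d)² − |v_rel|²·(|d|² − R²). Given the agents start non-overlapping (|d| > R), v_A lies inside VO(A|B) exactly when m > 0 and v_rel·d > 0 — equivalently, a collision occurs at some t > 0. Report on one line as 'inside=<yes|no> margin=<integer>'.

d = (17, 20),  |d|² = 689;  R = 7+7 = 14,  c = 689−14² = 493
v_rel = (-6, -8),  |v_rel|² = 100;  v_rel·d = (-6)·(17) + (-8)·(20) = -262
100·t² + 524·t + 493 = 0  ⇒  m = (-262)² − 100·493 = 19344
m = 19344 > 0,  v_rel·d = -262 < 0  ⇒  outside

inside=no margin=19344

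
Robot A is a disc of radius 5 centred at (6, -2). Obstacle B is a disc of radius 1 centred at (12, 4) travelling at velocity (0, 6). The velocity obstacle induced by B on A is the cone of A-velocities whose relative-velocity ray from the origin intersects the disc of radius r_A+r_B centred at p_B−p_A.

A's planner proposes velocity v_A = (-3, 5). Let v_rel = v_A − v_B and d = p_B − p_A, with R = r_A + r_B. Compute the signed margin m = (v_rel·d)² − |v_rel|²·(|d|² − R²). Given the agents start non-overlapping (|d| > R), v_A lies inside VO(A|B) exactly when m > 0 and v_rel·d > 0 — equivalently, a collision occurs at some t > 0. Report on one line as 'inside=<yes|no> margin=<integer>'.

d = (6, 6),  |d|² = 72;  R = 5+1 = 6,  c = 72−6² = 36
v_rel = (-3, -1),  |v_rel|² = 10;  v_rel·d = (-3)·(6) + (-1)·(6) = -24
10·t² + 48·t + 36 = 0  ⇒  m = (-24)² − 10·36 = 216
m = 216 > 0,  v_rel·d = -24 < 0  ⇒  outside

inside=no margin=216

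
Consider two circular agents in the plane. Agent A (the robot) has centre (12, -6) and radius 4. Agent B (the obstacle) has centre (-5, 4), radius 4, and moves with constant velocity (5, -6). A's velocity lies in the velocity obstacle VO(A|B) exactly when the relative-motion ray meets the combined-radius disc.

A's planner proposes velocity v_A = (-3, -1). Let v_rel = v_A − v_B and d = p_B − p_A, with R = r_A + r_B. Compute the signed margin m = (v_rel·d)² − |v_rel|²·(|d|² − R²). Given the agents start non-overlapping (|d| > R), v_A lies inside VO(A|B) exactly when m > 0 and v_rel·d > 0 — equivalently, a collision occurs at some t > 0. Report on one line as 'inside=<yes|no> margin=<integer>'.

d = (-17, 10),  |d|² = 389;  R = 4+4 = 8,  c = 389−8² = 325
v_rel = (-8, 5),  |v_rel|² = 89;  v_rel·d = (-8)·(-17) + (5)·(10) = 186
89·t² − 372·t + 325 = 0  ⇒  m = 186² − 89·325 = 5671
m = 5671 > 0,  v_rel·d = 186 > 0  ⇒  inside

inside=yes margin=5671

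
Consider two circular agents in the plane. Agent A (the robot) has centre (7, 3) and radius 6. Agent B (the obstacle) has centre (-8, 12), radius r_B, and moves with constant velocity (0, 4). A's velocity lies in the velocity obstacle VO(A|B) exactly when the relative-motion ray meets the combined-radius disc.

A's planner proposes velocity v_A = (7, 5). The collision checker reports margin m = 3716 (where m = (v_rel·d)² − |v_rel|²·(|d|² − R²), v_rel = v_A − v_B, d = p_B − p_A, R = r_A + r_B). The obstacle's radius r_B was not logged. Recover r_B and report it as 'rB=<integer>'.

m = 3716
d = (-15, 9);  v_rel = (7, 1),  |v_rel|² = 50
v_rel×d = (7)·(9) − (1)·(-15) = 78
since m = R²·50 − 78²:  R² = (6084 + 3716) / 50 = 196
R = √196 = 14  ⇒  r_B = 14 − 6 = 8

rB=8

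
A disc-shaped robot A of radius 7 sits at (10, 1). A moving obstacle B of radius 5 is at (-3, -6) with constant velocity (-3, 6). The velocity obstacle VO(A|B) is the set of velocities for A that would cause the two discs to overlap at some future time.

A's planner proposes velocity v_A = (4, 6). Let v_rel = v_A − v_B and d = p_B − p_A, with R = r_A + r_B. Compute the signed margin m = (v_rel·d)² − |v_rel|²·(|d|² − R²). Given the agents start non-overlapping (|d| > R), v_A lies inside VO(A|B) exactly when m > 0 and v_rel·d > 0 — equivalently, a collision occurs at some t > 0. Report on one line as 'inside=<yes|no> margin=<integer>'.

d = (-13, -7),  |d|² = 218;  R = 7+5 = 12,  c = 218−12² = 74
v_rel = (7, 0),  |v_rel|² = 49;  v_rel·d = (7)·(-13) + (0)·(-7) = -91
49·t² + 182·t + 74 = 0  ⇒  m = (-91)² − 49·74 = 4655
m = 4655 > 0,  v_rel·d = -91 < 0  ⇒  outside

inside=no margin=4655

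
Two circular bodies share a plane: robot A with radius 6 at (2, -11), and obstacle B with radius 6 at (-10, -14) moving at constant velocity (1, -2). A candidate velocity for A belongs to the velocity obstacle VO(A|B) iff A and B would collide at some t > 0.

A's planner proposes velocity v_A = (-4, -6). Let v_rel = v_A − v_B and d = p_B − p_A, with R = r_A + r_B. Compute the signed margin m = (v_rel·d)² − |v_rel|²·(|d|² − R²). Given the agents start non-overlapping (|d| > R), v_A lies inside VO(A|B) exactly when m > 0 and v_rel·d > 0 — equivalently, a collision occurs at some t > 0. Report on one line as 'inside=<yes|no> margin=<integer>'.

d = (-12, -3),  |d|² = 153;  R = 6+6 = 12,  c = 153−12² = 9
v_rel = (-5, -4),  |v_rel|² = 41;  v_rel·d = (-5)·(-12) + (-4)·(-3) = 72
41·t² − 144·t + 9 = 0  ⇒  m = 72² − 41·9 = 4815
m = 4815 > 0,  v_rel·d = 72 > 0  ⇒  inside

inside=yes margin=4815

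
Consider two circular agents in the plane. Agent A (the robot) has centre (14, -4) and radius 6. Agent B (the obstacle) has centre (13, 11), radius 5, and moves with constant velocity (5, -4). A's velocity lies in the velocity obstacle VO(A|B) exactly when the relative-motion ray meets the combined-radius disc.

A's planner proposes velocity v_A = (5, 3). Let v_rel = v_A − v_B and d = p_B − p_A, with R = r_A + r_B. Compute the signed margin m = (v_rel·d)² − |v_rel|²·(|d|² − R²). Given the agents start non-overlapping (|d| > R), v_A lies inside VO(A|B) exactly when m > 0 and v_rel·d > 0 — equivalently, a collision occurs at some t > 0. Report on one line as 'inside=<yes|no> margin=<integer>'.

d = (-1, 15),  |d|² = 226;  R = 6+5 = 11,  c = 226−11² = 105
v_rel = (0, 7),  |v_rel|² = 49;  v_rel·d = (0)·(-1) + (7)·(15) = 105
49·t² − 210·t + 105 = 0  ⇒  m = 105² − 49·105 = 5880
m = 5880 > 0,  v_rel·d = 105 > 0  ⇒  inside

inside=yes margin=5880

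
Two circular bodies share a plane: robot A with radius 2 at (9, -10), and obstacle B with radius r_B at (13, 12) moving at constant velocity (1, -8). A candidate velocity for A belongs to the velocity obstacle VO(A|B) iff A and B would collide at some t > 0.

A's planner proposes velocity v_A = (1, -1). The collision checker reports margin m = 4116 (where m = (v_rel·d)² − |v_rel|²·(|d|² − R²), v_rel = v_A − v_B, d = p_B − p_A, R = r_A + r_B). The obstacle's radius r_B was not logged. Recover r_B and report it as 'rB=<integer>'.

m = 4116
d = (4, 22);  v_rel = (0, 7),  |v_rel|² = 49
v_rel×d = (0)·(22) − (7)·(4) = -28
since m = R²·49 − (-28)²:  R² = (784 + 4116) / 49 = 100
R = √100 = 10  ⇒  r_B = 10 − 2 = 8

rB=8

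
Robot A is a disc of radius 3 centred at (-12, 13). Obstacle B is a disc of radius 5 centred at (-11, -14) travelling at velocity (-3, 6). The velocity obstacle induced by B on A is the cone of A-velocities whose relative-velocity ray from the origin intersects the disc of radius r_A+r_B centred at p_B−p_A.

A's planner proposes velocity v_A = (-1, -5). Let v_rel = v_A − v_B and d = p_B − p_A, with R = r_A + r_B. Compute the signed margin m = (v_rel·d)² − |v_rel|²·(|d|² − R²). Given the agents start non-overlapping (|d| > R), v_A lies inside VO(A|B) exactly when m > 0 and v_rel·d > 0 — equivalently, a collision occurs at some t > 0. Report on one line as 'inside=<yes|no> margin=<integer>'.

d = (1, -27),  |d|² = 730;  R = 3+5 = 8,  c = 730−8² = 666
v_rel = (2, -11),  |v_rel|² = 125;  v_rel·d = (2)·(1) + (-11)·(-27) = 299
125·t² − 598·t + 666 = 0  ⇒  m = 299² − 125·666 = 6151
m = 6151 > 0,  v_rel·d = 299 > 0  ⇒  inside

inside=yes margin=6151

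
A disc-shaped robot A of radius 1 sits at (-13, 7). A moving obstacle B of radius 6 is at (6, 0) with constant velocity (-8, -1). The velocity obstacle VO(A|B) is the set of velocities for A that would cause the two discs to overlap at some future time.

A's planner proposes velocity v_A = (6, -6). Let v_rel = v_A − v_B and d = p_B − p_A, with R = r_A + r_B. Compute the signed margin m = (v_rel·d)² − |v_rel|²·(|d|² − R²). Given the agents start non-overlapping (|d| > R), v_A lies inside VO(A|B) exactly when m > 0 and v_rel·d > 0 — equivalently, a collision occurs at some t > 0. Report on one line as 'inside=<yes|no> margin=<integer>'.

d = (19, -7),  |d|² = 410;  R = 1+6 = 7,  c = 410−7² = 361
v_rel = (14, -5),  |v_rel|² = 221;  v_rel·d = (14)·(19) + (-5)·(-7) = 301
221·t² − 602·t + 361 = 0  ⇒  m = 301² − 221·361 = 10820
m = 10820 > 0,  v_rel·d = 301 > 0  ⇒  inside

inside=yes margin=10820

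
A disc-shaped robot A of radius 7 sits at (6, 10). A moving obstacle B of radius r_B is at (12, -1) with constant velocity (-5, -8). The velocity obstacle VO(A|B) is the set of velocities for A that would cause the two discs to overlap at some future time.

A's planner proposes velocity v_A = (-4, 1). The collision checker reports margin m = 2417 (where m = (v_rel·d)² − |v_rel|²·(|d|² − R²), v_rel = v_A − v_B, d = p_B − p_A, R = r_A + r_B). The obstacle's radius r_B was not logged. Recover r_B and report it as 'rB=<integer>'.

m = 2417
d = (6, -11);  v_rel = (1, 9),  |v_rel|² = 82
v_rel×d = (1)·(-11) − (9)·(6) = -65
since m = R²·82 − (-65)²:  R² = (4225 + 2417) / 82 = 81
R = √81 = 9  ⇒  r_B = 9 − 7 = 2

rB=2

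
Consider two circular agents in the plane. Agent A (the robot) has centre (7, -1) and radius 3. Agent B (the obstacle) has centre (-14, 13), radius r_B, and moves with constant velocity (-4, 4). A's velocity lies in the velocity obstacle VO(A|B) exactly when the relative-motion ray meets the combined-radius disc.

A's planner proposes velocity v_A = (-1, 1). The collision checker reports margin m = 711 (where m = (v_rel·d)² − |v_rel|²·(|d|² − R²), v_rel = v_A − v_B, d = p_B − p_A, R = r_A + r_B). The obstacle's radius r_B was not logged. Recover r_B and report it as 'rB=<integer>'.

m = 711
d = (-21, 14);  v_rel = (3, -3),  |v_rel|² = 18
v_rel×d = (3)·(14) − (-3)·(-21) = -21
since m = R²·18 − (-21)²:  R² = (441 + 711) / 18 = 64
R = √64 = 8  ⇒  r_B = 8 − 3 = 5

rB=5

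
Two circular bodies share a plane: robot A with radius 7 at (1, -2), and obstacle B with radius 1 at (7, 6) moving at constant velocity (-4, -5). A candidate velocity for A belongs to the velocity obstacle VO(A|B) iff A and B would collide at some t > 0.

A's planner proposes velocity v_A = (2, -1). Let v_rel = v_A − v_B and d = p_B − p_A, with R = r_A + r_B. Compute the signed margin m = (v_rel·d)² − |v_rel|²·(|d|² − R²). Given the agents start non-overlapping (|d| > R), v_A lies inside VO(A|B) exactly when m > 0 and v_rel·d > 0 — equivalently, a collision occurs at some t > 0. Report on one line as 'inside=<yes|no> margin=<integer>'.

d = (6, 8),  |d|² = 100;  R = 7+1 = 8,  c = 100−8² = 36
v_rel = (6, 4),  |v_rel|² = 52;  v_rel·d = (6)·(6) + (4)·(8) = 68
52·t² − 136·t + 36 = 0  ⇒  m = 68² − 52·36 = 2752
m = 2752 > 0,  v_rel·d = 68 > 0  ⇒  inside

inside=yes margin=2752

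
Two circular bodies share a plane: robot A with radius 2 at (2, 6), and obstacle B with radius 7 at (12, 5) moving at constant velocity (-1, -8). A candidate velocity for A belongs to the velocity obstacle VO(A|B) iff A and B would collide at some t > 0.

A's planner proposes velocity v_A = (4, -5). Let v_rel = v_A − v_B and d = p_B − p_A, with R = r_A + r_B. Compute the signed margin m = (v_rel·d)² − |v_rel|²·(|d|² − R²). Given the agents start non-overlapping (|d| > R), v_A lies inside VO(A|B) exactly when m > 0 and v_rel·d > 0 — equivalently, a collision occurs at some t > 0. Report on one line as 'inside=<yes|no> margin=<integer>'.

d = (10, -1),  |d|² = 101;  R = 2+7 = 9,  c = 101−9² = 20
v_rel = (5, 3),  |v_rel|² = 34;  v_rel·d = (5)·(10) + (3)·(-1) = 47
34·t² − 94·t + 20 = 0  ⇒  m = 47² − 34·20 = 1529
m = 1529 > 0,  v_rel·d = 47 > 0  ⇒  inside

inside=yes margin=1529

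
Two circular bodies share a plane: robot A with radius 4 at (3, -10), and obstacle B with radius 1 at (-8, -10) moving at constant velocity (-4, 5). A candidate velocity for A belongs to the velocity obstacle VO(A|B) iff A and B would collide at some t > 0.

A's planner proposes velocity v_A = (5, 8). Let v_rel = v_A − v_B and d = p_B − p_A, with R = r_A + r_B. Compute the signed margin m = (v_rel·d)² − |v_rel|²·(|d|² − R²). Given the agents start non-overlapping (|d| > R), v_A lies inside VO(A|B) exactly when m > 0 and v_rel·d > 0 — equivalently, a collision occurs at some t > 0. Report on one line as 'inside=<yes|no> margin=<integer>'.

d = (-11, 0),  |d|² = 121;  R = 4+1 = 5,  c = 121−5² = 96
v_rel = (9, 3),  |v_rel|² = 90;  v_rel·d = (9)·(-11) + (3)·(0) = -99
90·t² + 198·t + 96 = 0  ⇒  m = (-99)² − 90·96 = 1161
m = 1161 > 0,  v_rel·d = -99 < 0  ⇒  outside

inside=no margin=1161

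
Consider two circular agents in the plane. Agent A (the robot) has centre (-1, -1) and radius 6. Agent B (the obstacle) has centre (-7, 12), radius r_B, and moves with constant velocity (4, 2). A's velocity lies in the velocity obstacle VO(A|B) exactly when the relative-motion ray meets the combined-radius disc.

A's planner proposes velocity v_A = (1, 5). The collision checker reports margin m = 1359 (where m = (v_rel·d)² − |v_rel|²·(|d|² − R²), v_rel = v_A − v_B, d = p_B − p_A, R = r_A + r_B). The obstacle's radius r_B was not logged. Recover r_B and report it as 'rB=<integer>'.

m = 1359
d = (-6, 13);  v_rel = (-3, 3),  |v_rel|² = 18
v_rel×d = (-3)·(13) − (3)·(-6) = -21
since m = R²·18 − (-21)²:  R² = (441 + 1359) / 18 = 100
R = √100 = 10  ⇒  r_B = 10 − 6 = 4

rB=4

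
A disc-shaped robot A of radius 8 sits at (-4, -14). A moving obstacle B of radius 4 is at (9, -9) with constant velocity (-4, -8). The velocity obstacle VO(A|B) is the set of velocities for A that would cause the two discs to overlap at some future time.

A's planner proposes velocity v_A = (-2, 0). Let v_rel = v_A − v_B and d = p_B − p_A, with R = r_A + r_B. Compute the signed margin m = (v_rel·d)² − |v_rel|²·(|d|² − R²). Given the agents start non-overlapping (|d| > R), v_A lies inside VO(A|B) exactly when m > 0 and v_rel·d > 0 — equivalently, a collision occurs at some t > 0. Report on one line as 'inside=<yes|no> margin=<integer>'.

d = (13, 5),  |d|² = 194;  R = 8+4 = 12,  c = 194−12² = 50
v_rel = (2, 8),  |v_rel|² = 68;  v_rel·d = (2)·(13) + (8)·(5) = 66
68·t² − 132·t + 50 = 0  ⇒  m = 66² − 68·50 = 956
m = 956 > 0,  v_rel·d = 66 > 0  ⇒  inside

inside=yes margin=956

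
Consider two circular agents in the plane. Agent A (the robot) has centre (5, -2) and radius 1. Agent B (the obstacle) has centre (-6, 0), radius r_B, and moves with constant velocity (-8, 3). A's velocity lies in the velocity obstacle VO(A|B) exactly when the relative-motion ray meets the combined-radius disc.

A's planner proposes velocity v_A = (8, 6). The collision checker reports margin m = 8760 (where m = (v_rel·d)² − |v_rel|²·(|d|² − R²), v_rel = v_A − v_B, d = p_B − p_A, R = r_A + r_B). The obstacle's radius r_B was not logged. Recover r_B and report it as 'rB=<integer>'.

m = 8760
d = (-11, 2);  v_rel = (16, 3),  |v_rel|² = 265
v_rel×d = (16)·(2) − (3)·(-11) = 65
since m = R²·265 − 65²:  R² = (4225 + 8760) / 265 = 49
R = √49 = 7  ⇒  r_B = 7 − 1 = 6

rB=6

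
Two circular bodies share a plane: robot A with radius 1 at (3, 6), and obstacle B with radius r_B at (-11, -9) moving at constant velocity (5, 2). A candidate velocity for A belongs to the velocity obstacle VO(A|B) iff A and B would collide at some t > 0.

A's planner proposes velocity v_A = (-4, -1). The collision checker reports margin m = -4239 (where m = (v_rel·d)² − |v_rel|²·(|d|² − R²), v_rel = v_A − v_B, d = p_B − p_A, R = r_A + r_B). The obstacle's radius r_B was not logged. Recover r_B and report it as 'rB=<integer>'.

m = -4239
d = (-14, -15);  v_rel = (-9, -3),  |v_rel|² = 90
v_rel×d = (-9)·(-15) − (-3)·(-14) = 93
since m = R²·90 − 93²:  R² = (8649 + -4239) / 90 = 49
R = √49 = 7  ⇒  r_B = 7 − 1 = 6

rB=6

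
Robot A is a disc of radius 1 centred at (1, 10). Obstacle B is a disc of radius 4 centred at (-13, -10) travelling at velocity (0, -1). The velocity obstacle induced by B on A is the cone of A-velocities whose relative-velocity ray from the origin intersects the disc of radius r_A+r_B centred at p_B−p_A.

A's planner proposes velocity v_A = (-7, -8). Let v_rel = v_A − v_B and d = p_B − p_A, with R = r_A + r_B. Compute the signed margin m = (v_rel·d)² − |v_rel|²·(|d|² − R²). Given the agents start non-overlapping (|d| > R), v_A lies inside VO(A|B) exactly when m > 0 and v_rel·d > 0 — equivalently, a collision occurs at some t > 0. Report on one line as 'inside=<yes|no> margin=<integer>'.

d = (-14, -20),  |d|² = 596;  R = 1+4 = 5,  c = 596−5² = 571
v_rel = (-7, -7),  |v_rel|² = 98;  v_rel·d = (-7)·(-14) + (-7)·(-20) = 238
98·t² − 476·t + 571 = 0  ⇒  m = 238² − 98·571 = 686
m = 686 > 0,  v_rel·d = 238 > 0  ⇒  inside

inside=yes margin=686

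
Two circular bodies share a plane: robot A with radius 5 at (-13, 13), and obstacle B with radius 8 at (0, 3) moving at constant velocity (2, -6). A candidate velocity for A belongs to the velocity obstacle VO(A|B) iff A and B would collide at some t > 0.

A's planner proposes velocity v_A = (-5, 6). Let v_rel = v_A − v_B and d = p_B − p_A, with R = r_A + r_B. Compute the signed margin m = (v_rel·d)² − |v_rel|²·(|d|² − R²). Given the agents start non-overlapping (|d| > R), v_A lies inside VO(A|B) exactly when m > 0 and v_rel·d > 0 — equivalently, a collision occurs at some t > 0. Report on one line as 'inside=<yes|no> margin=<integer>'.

d = (13, -10),  |d|² = 269;  R = 5+8 = 13,  c = 269−13² = 100
v_rel = (-7, 12),  |v_rel|² = 193;  v_rel·d = (-7)·(13) + (12)·(-10) = -211
193·t² + 422·t + 100 = 0  ⇒  m = (-211)² − 193·100 = 25221
m = 25221 > 0,  v_rel·d = -211 < 0  ⇒  outside

inside=no margin=25221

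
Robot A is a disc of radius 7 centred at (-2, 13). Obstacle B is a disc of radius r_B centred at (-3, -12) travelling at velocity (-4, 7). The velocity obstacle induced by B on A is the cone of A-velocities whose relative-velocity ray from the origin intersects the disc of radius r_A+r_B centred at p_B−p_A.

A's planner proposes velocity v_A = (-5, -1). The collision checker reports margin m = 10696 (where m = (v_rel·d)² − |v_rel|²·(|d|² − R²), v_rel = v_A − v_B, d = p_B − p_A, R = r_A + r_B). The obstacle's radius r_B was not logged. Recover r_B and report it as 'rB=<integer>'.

m = 10696
d = (-1, -25);  v_rel = (-1, -8),  |v_rel|² = 65
v_rel×d = (-1)·(-25) − (-8)·(-1) = 17
since m = R²·65 − 17²:  R² = (289 + 10696) / 65 = 169
R = √169 = 13  ⇒  r_B = 13 − 7 = 6

rB=6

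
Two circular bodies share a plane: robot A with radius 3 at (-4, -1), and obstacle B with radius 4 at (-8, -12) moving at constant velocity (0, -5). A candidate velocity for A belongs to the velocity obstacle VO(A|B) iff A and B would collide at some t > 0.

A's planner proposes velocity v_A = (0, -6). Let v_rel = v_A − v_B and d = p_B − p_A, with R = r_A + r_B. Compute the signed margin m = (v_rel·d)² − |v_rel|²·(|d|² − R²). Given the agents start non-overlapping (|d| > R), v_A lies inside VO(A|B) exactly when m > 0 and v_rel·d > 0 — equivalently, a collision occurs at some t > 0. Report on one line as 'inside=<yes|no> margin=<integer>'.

d = (-4, -11),  |d|² = 137;  R = 3+4 = 7,  c = 137−7² = 88
v_rel = (0, -1),  |v_rel|² = 1;  v_rel·d = (0)·(-4) + (-1)·(-11) = 11
1·t² − 22·t + 88 = 0  ⇒  m = 11² − 1·88 = 33
m = 33 > 0,  v_rel·d = 11 > 0  ⇒  inside

inside=yes margin=33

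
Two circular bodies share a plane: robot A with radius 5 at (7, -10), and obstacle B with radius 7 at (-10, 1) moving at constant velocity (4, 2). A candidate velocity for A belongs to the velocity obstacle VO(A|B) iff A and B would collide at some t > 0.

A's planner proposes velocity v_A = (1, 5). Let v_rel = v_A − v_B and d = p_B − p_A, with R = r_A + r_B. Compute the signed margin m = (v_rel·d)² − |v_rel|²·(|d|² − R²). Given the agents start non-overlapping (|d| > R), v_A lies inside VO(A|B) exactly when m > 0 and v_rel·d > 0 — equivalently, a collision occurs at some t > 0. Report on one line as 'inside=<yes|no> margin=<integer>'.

d = (-17, 11),  |d|² = 410;  R = 5+7 = 12,  c = 410−12² = 266
v_rel = (-3, 3),  |v_rel|² = 18;  v_rel·d = (-3)·(-17) + (3)·(11) = 84
18·t² − 168·t + 266 = 0  ⇒  m = 84² − 18·266 = 2268
m = 2268 > 0,  v_rel·d = 84 > 0  ⇒  inside

inside=yes margin=2268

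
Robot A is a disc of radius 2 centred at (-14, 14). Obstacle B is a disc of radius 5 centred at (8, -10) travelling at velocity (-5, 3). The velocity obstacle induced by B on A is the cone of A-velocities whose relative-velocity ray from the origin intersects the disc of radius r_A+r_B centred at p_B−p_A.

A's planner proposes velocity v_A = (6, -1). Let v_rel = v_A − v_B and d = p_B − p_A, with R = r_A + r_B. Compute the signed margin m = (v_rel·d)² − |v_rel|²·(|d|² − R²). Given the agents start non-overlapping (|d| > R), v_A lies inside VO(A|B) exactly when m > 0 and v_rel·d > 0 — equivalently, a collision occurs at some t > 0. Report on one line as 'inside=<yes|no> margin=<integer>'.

d = (22, -24),  |d|² = 1060;  R = 2+5 = 7,  c = 1060−7² = 1011
v_rel = (11, -4),  |v_rel|² = 137;  v_rel·d = (11)·(22) + (-4)·(-24) = 338
137·t² − 676·t + 1011 = 0  ⇒  m = 338² − 137·1011 = -24263
m = -24263 < 0,  v_rel·d = 338 > 0  ⇒  outside

inside=no margin=-24263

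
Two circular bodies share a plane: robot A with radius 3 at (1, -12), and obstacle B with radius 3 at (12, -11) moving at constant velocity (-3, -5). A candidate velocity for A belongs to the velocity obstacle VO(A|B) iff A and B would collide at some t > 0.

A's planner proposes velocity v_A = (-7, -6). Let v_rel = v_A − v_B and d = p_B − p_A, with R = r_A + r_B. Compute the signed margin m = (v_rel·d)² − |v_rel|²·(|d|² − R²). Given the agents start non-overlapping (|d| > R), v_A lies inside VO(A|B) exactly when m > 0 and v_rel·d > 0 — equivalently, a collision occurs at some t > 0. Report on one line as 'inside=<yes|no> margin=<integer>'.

d = (11, 1),  |d|² = 122;  R = 3+3 = 6,  c = 122−6² = 86
v_rel = (-4, -1),  |v_rel|² = 17;  v_rel·d = (-4)·(11) + (-1)·(1) = -45
17·t² + 90·t + 86 = 0  ⇒  m = (-45)² − 17·86 = 563
m = 563 > 0,  v_rel·d = -45 < 0  ⇒  outside

inside=no margin=563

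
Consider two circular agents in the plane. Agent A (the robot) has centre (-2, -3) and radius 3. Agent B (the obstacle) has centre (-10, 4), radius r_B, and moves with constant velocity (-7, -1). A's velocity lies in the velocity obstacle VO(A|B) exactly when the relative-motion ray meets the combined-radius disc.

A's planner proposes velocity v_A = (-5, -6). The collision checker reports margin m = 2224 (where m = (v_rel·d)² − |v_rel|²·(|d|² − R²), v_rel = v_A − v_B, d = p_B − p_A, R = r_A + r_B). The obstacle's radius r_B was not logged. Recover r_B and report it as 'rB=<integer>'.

m = 2224
d = (-8, 7);  v_rel = (2, -5),  |v_rel|² = 29
v_rel×d = (2)·(7) − (-5)·(-8) = -26
since m = R²·29 − (-26)²:  R² = (676 + 2224) / 29 = 100
R = √100 = 10  ⇒  r_B = 10 − 3 = 7

rB=7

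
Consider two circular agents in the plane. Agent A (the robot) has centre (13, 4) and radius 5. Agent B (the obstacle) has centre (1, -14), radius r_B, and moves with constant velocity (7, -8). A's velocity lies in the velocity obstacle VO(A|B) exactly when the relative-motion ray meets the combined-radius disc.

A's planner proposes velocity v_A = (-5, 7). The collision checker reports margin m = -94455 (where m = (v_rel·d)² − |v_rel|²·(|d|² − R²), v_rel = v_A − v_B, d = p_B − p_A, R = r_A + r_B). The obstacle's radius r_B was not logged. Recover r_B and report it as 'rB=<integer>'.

m = -94455
d = (-12, -18);  v_rel = (-12, 15),  |v_rel|² = 369
v_rel×d = (-12)·(-18) − (15)·(-12) = 396
since m = R²·369 − 396²:  R² = (156816 + -94455) / 369 = 169
R = √169 = 13  ⇒  r_B = 13 − 5 = 8

rB=8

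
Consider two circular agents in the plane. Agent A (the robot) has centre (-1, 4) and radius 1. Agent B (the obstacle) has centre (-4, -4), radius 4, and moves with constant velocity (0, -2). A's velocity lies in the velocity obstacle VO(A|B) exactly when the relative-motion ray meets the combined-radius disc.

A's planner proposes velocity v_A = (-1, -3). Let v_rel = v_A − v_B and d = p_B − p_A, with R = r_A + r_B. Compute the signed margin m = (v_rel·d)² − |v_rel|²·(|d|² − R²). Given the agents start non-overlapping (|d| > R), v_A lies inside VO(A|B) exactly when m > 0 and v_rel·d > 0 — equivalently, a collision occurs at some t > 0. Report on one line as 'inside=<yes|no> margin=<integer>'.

d = (-3, -8),  |d|² = 73;  R = 1+4 = 5,  c = 73−5² = 48
v_rel = (-1, -1),  |v_rel|² = 2;  v_rel·d = (-1)·(-3) + (-1)·(-8) = 11
2·t² − 22·t + 48 = 0  ⇒  m = 11² − 2·48 = 25
m = 25 > 0,  v_rel·d = 11 > 0  ⇒  inside

inside=yes margin=25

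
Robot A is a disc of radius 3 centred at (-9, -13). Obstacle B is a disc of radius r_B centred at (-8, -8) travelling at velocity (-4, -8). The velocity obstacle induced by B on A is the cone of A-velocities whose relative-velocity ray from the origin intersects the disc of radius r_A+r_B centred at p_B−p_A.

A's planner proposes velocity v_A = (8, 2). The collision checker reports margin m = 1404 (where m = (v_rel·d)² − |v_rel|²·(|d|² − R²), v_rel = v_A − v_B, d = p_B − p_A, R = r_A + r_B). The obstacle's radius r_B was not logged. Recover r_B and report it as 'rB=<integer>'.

m = 1404
d = (1, 5);  v_rel = (12, 10),  |v_rel|² = 244
v_rel×d = (12)·(5) − (10)·(1) = 50
since m = R²·244 − 50²:  R² = (2500 + 1404) / 244 = 16
R = √16 = 4  ⇒  r_B = 4 − 3 = 1

rB=1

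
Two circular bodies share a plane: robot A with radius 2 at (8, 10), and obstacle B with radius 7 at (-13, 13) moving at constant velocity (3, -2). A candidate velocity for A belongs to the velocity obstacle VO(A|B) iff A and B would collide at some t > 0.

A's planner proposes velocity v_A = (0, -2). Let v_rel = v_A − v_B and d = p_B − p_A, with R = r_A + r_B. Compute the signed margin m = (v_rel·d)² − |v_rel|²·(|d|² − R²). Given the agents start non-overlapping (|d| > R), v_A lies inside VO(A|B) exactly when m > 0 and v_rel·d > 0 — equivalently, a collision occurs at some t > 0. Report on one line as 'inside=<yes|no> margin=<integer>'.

d = (-21, 3),  |d|² = 450;  R = 2+7 = 9,  c = 450−9² = 369
v_rel = (-3, 0),  |v_rel|² = 9;  v_rel·d = (-3)·(-21) + (0)·(3) = 63
9·t² − 126·t + 369 = 0  ⇒  m = 63² − 9·369 = 648
m = 648 > 0,  v_rel·d = 63 > 0  ⇒  inside

inside=yes margin=648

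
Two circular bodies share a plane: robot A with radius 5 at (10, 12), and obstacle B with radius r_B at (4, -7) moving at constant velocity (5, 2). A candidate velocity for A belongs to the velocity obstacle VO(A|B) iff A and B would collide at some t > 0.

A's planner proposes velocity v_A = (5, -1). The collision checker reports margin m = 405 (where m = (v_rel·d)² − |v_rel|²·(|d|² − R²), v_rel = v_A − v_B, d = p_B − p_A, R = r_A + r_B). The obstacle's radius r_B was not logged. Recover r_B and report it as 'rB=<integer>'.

m = 405
d = (-6, -19);  v_rel = (0, -3),  |v_rel|² = 9
v_rel×d = (0)·(-19) − (-3)·(-6) = -18
since m = R²·9 − (-18)²:  R² = (324 + 405) / 9 = 81
R = √81 = 9  ⇒  r_B = 9 − 5 = 4

rB=4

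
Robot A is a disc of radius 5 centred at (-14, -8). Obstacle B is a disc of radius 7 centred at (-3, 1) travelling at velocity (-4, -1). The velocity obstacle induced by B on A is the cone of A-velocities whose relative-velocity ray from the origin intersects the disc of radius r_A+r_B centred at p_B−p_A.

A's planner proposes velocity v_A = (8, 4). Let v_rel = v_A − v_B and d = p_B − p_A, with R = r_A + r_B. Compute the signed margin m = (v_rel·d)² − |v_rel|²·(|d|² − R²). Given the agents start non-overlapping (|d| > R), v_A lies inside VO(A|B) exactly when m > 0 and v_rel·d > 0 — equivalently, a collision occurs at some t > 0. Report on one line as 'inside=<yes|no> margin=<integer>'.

d = (11, 9),  |d|² = 202;  R = 5+7 = 12,  c = 202−12² = 58
v_rel = (12, 5),  |v_rel|² = 169;  v_rel·d = (12)·(11) + (5)·(9) = 177
169·t² − 354·t + 58 = 0  ⇒  m = 177² − 169·58 = 21527
m = 21527 > 0,  v_rel·d = 177 > 0  ⇒  inside

inside=yes margin=21527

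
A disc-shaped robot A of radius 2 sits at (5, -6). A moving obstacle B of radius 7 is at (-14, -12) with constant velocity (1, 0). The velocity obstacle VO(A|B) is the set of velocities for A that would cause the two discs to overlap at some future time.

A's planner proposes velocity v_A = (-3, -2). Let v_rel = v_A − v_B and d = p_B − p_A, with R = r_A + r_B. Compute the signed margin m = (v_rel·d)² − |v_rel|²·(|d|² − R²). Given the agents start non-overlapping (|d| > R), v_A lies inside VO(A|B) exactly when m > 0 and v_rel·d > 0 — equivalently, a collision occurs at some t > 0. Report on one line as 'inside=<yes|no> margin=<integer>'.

d = (-19, -6),  |d|² = 397;  R = 2+7 = 9,  c = 397−9² = 316
v_rel = (-4, -2),  |v_rel|² = 20;  v_rel·d = (-4)·(-19) + (-2)·(-6) = 88
20·t² − 176·t + 316 = 0  ⇒  m = 88² − 20·316 = 1424
m = 1424 > 0,  v_rel·d = 88 > 0  ⇒  inside

inside=yes margin=1424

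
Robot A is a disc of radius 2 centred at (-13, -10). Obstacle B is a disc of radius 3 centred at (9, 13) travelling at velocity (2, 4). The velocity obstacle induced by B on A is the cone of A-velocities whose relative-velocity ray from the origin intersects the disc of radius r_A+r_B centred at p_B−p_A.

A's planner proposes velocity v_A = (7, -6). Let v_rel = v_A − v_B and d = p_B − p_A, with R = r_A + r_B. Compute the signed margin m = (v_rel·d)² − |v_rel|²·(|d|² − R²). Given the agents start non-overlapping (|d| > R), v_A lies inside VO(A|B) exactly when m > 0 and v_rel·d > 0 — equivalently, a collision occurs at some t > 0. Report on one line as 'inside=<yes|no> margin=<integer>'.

d = (22, 23),  |d|² = 1013;  R = 2+3 = 5,  c = 1013−5² = 988
v_rel = (5, -10),  |v_rel|² = 125;  v_rel·d = (5)·(22) + (-10)·(23) = -120
125·t² + 240·t + 988 = 0  ⇒  m = (-120)² − 125·988 = -109100
m = -109100 < 0,  v_rel·d = -120 < 0  ⇒  outside

inside=no margin=-109100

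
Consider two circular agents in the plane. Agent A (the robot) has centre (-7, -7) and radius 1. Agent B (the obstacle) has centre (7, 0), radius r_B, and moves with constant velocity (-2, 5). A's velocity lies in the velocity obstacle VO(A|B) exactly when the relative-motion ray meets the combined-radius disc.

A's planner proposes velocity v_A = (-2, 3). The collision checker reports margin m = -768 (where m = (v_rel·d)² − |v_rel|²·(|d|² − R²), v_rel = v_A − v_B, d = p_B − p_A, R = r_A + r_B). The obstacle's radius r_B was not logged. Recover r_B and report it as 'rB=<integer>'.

m = -768
d = (14, 7);  v_rel = (0, -2),  |v_rel|² = 4
v_rel×d = (0)·(7) − (-2)·(14) = 28
since m = R²·4 − 28²:  R² = (784 + -768) / 4 = 4
R = √4 = 2  ⇒  r_B = 2 − 1 = 1

rB=1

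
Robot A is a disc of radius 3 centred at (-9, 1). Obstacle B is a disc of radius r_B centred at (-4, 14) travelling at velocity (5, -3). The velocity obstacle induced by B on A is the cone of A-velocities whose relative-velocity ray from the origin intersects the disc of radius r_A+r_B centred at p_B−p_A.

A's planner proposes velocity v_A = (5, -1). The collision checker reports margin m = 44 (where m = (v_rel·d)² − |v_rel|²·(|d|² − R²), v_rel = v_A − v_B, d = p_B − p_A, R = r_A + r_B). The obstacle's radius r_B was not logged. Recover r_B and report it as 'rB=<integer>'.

m = 44
d = (5, 13);  v_rel = (0, 2),  |v_rel|² = 4
v_rel×d = (0)·(13) − (2)·(5) = -10
since m = R²·4 − (-10)²:  R² = (100 + 44) / 4 = 36
R = √36 = 6  ⇒  r_B = 6 − 3 = 3

rB=3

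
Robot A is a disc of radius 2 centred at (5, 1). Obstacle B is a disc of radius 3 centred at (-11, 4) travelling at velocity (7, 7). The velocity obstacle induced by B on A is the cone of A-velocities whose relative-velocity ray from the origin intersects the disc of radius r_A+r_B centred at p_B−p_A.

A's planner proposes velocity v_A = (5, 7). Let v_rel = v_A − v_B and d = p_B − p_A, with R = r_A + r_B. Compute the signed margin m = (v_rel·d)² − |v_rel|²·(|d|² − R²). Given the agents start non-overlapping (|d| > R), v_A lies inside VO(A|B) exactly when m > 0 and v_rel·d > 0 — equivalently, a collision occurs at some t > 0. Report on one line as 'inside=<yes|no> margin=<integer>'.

d = (-16, 3),  |d|² = 265;  R = 2+3 = 5,  c = 265−5² = 240
v_rel = (-2, 0),  |v_rel|² = 4;  v_rel·d = (-2)·(-16) + (0)·(3) = 32
4·t² − 64·t + 240 = 0  ⇒  m = 32² − 4·240 = 64
m = 64 > 0,  v_rel·d = 32 > 0  ⇒  inside

inside=yes margin=64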